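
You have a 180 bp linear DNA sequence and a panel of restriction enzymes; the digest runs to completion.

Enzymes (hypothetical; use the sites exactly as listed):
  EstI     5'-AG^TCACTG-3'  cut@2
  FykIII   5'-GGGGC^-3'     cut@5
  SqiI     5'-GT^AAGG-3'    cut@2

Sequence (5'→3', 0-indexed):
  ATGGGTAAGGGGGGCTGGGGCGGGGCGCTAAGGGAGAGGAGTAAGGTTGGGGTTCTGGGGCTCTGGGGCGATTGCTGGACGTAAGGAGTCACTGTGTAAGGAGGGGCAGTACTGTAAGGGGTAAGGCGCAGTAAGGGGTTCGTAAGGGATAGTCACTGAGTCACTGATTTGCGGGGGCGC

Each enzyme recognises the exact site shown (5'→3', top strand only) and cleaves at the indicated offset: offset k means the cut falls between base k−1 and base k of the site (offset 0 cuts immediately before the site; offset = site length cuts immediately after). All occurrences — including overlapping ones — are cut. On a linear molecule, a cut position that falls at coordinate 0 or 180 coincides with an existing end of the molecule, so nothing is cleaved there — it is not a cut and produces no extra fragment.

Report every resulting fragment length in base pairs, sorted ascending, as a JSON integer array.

Scan for sites:
  EstI AGTCACTG/2: at [86, 150, 158] ⇒ [88, 152, 160]
  FykIII GGGGC/5: at [10, 16, 21, 56, 64, 102, 173] ⇒ [15, 21, 26, 61, 69, 107, 178]
  SqiI GTAAGG/2: at [4, 40, 80, 95, 113, 120, 130, 141] ⇒ [6, 42, 82, 97, 115, 122, 132, 143]

All cut coordinates (distinct, sorted): [6, 15, 21, 26, 42, 61, 69, 82, 88, 97, 107, 115, 122, 132, 143, 152, 160, 178]

Fragment lengths:
  [0,6): 6 bp
  [6,15): 9 bp
  [15,21): 6 bp
  [21,26): 5 bp
  [26,42): 16 bp
  [42,61): 19 bp
  [61,69): 8 bp
  [69,82): 13 bp
  [82,88): 6 bp
  [88,97): 9 bp
  [97,107): 10 bp
  [107,115): 8 bp
  [115,122): 7 bp
  [122,132): 10 bp
  [132,143): 11 bp
  [143,152): 9 bp
  [152,160): 8 bp
  [160,178): 18 bp
  [178,180): 2 bp

[2,5,6,6,6,7,8,8,8,9,9,9,10,10,11,13,16,18,19]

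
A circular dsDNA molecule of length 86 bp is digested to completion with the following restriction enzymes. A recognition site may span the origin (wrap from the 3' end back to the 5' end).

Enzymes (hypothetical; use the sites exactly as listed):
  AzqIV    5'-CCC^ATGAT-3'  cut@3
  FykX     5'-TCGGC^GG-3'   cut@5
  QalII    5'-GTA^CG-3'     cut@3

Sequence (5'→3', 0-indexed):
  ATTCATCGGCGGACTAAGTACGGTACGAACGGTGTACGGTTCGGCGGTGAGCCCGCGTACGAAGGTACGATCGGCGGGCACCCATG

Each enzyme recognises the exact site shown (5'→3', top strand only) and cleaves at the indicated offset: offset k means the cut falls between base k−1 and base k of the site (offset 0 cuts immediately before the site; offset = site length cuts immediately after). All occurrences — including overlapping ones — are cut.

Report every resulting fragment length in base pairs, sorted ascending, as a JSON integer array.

[5,8,8,8,9,10,11,13,14]

Scan for sites:
  AzqIV CCCATGAT/3: at [80] ⇒ [83]
  FykX TCGGCGG/5: at [5, 40, 70] ⇒ [10, 45, 75]
  QalII GTACG/3: at [17, 22, 33, 56, 64] ⇒ [20, 25, 36, 59, 67]

Pooled cuts: [10, 20, 25, 36, 45, 59, 67, 75, 83]

Fragments:
  10→20: 10 bp
  20→25: 5 bp
  25→36: 11 bp
  36→45: 9 bp
  45→59: 14 bp
  59→67: 8 bp
  67→75: 8 bp
  75→83: 8 bp
  83→10 (wrap): 86-83+10 = 13 bp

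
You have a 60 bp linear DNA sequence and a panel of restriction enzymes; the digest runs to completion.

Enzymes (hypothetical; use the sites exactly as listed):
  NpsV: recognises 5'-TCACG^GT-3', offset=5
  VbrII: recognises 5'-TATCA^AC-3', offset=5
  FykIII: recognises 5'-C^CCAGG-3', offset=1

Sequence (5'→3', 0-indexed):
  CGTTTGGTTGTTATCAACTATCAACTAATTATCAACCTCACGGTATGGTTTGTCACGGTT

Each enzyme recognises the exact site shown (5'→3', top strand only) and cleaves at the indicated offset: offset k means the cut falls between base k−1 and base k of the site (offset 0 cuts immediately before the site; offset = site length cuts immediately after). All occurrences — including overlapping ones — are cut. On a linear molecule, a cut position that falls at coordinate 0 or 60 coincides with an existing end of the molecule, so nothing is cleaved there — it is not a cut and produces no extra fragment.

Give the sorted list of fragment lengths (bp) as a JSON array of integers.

Scan for sites:
  NpsV (TCACGGT, off=5): starts [37, 52] → cuts [42, 57]
  VbrII (TATCAAC, off=5): starts [11, 18, 29] → cuts [16, 23, 34]
  FykIII (CCCAGG, off=1): no sites

Pooled cuts: [16, 23, 34, 42, 57]

Fragments:
  [0,16): 16 bp
  [16,23): 7 bp
  [23,34): 11 bp
  [34,42): 8 bp
  [42,57): 15 bp
  [57,60): 3 bp

[3,7,8,11,15,16]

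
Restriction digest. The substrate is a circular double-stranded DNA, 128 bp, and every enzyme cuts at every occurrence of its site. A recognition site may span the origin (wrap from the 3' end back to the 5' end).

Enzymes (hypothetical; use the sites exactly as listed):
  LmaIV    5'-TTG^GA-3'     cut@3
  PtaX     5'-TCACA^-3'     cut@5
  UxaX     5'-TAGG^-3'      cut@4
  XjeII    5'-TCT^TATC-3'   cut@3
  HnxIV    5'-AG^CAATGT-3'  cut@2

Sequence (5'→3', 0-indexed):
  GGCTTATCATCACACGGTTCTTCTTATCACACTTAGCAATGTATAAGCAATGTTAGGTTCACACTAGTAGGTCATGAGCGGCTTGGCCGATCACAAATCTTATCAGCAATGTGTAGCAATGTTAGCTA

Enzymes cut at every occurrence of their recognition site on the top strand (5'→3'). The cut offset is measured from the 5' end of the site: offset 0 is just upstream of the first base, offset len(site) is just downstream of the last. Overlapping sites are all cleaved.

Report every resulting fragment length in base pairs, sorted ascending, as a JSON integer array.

[5,5,6,6,7,8,10,10,10,11,12,14,24]

Site scan:
  LmaIV (TTGGA, off=3): no sites
  PtaX TCACA/5: at [9, 26, 58, 90] ⇒ [14, 31, 63, 95]
  UxaX TAGG/4: at [53, 67, 126] ⇒ [2, 57, 71]
  XjeII TCTTATC/3: at [21, 97] ⇒ [24, 100]
  HnxIV AGCAATGT/2: at [34, 45, 104, 114] ⇒ [36, 47, 106, 116]

All cut coordinates (distinct, sorted): [2, 14, 24, 31, 36, 47, 57, 63, 71, 95, 100, 106, 116]

Fragments:
  2→14: 12 bp
  14→24: 10 bp
  24→31: 7 bp
  31→36: 5 bp
  36→47: 11 bp
  47→57: 10 bp
  57→63: 6 bp
  63→71: 8 bp
  71→95: 24 bp
  95→100: 5 bp
  100→106: 6 bp
  106→116: 10 bp
  116→2 (wrap): 128-116+2 = 14 bp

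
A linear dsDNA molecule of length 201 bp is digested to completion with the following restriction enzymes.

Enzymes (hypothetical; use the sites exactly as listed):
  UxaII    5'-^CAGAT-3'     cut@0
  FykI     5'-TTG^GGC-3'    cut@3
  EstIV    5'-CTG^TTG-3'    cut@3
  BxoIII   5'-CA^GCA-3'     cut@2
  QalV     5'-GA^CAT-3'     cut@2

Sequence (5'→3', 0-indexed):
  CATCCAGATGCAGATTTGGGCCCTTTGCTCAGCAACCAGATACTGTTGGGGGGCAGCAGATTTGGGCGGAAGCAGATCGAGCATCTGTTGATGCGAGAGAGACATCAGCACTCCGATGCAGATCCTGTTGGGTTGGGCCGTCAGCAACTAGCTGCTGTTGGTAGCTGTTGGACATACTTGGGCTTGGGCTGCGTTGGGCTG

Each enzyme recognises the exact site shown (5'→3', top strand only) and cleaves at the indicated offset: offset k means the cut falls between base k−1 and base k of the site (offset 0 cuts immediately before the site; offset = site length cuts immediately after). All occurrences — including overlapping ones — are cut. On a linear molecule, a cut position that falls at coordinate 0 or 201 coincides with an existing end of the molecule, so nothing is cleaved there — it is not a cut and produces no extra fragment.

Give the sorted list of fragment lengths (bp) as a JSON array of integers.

[1,4,5,5,5,5,6,6,8,8,8,8,8,8,9,9,10,10,10,11,13,14,15,15]

Site scan:
  UxaII (CAGAT, off=0): starts [4, 10, 36, 56, 72, 118] → cuts [4, 10, 36, 56, 72, 118]
  FykI (TTGGGC, off=3): starts [15, 61, 132, 177, 183, 193] → cuts [18, 64, 135, 180, 186, 196]
  EstIV (CTGTTG, off=3): starts [42, 84, 124, 154, 164] → cuts [45, 87, 127, 157, 167]
  BxoIII (CAGCA, off=2): starts [29, 53, 105, 141] → cuts [31, 55, 107, 143]
  QalV (GACAT, off=2): starts [100, 170] → cuts [102, 172]

All cut coordinates (distinct, sorted): [4, 10, 18, 31, 36, 45, 55, 56, 64, 72, 87, 102, 107, 118, 127, 135, 143, 157, 167, 172, 180, 186, 196]

Fragment lengths:
  [0,4): 4 bp
  [4,10): 6 bp
  [10,18): 8 bp
  [18,31): 13 bp
  [31,36): 5 bp
  [36,45): 9 bp
  [45,55): 10 bp
  [55,56): 1 bp
  [56,64): 8 bp
  [64,72): 8 bp
  [72,87): 15 bp
  [87,102): 15 bp
  [102,107): 5 bp
  [107,118): 11 bp
  [118,127): 9 bp
  [127,135): 8 bp
  [135,143): 8 bp
  [143,157): 14 bp
  [157,167): 10 bp
  [167,172): 5 bp
  [172,180): 8 bp
  [180,186): 6 bp
  [186,196): 10 bp
  [196,201): 5 bp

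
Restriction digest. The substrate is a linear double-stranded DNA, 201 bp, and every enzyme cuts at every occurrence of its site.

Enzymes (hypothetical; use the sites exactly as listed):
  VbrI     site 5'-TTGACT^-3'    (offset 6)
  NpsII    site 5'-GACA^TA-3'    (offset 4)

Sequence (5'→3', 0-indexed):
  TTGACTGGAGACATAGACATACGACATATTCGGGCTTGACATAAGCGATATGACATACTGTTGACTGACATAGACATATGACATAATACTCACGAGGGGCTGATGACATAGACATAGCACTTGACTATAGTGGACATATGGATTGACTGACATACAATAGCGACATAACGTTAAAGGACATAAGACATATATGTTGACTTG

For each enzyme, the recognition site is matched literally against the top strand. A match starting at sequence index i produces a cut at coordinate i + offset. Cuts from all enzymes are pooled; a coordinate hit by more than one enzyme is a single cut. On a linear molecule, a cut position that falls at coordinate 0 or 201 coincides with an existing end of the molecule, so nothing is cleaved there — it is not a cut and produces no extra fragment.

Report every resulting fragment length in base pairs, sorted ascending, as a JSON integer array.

Site scan:
  VbrI (TTGACT, off=6): starts [0, 60, 120, 142, 193] → cuts [6, 66, 126, 148, 199]
  NpsII (GACATA, off=4): starts [9, 15, 22, 37, 51, 66, 72, 79, 104, 110, 132, 148, 161, 176, 183] → cuts [13, 19, 26, 41, 55, 70, 76, 83, 108, 114, 136, 152, 165, 180, 187]

Pooled cuts: [6, 13, 19, 26, 41, 55, 66, 70, 76, 83, 108, 114, 126, 136, 148, 152, 165, 180, 187, 199]

Fragment lengths:
  [0,6): 6 bp
  [6,13): 7 bp
  [13,19): 6 bp
  [19,26): 7 bp
  [26,41): 15 bp
  [41,55): 14 bp
  [55,66): 11 bp
  [66,70): 4 bp
  [70,76): 6 bp
  [76,83): 7 bp
  [83,108): 25 bp
  [108,114): 6 bp
  [114,126): 12 bp
  [126,136): 10 bp
  [136,148): 12 bp
  [148,152): 4 bp
  [152,165): 13 bp
  [165,180): 15 bp
  [180,187): 7 bp
  [187,199): 12 bp
  [199,201): 2 bp

[2,4,4,6,6,6,6,7,7,7,7,10,11,12,12,12,13,14,15,15,25]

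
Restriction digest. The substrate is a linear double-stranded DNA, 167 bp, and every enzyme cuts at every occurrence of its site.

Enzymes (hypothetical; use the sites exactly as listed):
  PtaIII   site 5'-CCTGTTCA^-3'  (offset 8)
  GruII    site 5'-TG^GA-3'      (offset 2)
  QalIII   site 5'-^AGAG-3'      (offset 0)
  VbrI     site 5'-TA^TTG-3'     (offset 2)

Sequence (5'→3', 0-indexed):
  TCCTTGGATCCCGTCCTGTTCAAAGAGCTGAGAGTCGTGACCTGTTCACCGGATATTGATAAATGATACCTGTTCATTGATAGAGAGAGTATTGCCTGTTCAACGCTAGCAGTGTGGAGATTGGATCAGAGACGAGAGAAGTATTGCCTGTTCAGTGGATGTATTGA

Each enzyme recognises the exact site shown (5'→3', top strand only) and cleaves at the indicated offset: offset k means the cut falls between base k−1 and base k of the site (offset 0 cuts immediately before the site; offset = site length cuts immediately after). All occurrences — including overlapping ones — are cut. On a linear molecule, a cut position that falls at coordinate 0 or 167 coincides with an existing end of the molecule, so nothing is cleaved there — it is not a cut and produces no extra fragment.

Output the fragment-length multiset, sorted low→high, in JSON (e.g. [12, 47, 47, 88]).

Per-enzyme occurrences:
  PtaIII CCTGTTCA/8: at [14, 40, 68, 94, 146] ⇒ [22, 48, 76, 102, 154]
  GruII TGGA/2: at [4, 114, 121, 155] ⇒ [6, 116, 123, 157]
  QalIII AGAG/0: at [23, 30, 81, 83, 85, 127, 134] ⇒ [23, 30, 81, 83, 85, 127, 134]
  VbrI TATTG/2: at [53, 89, 141, 161] ⇒ [55, 91, 143, 163]

Pooled cuts: [6, 22, 23, 30, 48, 55, 76, 81, 83, 85, 91, 102, 116, 123, 127, 134, 143, 154, 157, 163]

Fragments:
  [0,6): 6 bp
  [6,22): 16 bp
  [22,23): 1 bp
  [23,30): 7 bp
  [30,48): 18 bp
  [48,55): 7 bp
  [55,76): 21 bp
  [76,81): 5 bp
  [81,83): 2 bp
  [83,85): 2 bp
  [85,91): 6 bp
  [91,102): 11 bp
  [102,116): 14 bp
  [116,123): 7 bp
  [123,127): 4 bp
  [127,134): 7 bp
  [134,143): 9 bp
  [143,154): 11 bp
  [154,157): 3 bp
  [157,163): 6 bp
  [163,167): 4 bp

[1,2,2,3,4,4,5,6,6,6,7,7,7,7,9,11,11,14,16,18,21]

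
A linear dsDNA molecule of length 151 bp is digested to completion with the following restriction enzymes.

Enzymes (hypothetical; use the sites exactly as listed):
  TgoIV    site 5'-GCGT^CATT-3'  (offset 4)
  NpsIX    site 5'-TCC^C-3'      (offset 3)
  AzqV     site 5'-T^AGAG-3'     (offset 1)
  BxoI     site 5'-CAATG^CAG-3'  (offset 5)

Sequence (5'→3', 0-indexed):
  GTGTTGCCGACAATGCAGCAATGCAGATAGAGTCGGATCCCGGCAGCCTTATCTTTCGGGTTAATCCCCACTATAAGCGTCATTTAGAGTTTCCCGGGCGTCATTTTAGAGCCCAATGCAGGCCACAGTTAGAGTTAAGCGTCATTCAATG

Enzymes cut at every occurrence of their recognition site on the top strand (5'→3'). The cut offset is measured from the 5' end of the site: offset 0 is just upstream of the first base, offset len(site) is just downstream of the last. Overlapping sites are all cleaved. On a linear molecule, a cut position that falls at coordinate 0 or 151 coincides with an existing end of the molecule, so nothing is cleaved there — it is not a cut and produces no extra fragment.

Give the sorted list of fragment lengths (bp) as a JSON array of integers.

[5,5,6,7,8,9,9,11,12,12,12,13,15,27]

Scan for sites:
  TgoIV GCGTCATT/4: at [76, 97, 138] ⇒ [80, 101, 142]
  NpsIX TCCC/3: at [37, 64, 91] ⇒ [40, 67, 94]
  AzqV TAGAG/1: at [27, 84, 106, 129] ⇒ [28, 85, 107, 130]
  BxoI CAATGCAG/5: at [10, 18, 113] ⇒ [15, 23, 118]

Pooled cuts: [15, 23, 28, 40, 67, 80, 85, 94, 101, 107, 118, 130, 142]

Fragment lengths:
  [0,15): 15 bp
  [15,23): 8 bp
  [23,28): 5 bp
  [28,40): 12 bp
  [40,67): 27 bp
  [67,80): 13 bp
  [80,85): 5 bp
  [85,94): 9 bp
  [94,101): 7 bp
  [101,107): 6 bp
  [107,118): 11 bp
  [118,130): 12 bp
  [130,142): 12 bp
  [142,151): 9 bp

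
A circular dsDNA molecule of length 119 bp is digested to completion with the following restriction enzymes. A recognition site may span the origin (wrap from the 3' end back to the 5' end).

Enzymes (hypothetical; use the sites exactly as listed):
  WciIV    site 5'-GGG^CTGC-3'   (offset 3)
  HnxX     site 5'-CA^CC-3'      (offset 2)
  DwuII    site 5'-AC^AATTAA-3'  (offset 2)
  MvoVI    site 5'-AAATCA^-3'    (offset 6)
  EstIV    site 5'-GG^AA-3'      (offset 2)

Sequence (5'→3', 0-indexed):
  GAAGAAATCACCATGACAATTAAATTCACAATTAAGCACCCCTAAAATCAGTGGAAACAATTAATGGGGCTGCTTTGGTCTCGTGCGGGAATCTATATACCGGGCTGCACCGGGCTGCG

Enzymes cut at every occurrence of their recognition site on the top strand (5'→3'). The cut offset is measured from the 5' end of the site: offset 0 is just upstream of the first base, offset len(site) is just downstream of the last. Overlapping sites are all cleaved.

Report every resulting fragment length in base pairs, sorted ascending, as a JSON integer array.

Scan for sites:
  WciIV GGGCTGC/3: at [66, 101, 111] ⇒ [69, 104, 114]
  HnxX CACC/2: at [8, 36, 107] ⇒ [10, 38, 109]
  DwuII ACAATTAA/2: at [15, 27, 56] ⇒ [17, 29, 58]
  MvoVI AAATCA/6: at [4, 44] ⇒ [10, 50]
  EstIV GGAA/2: at [52, 87, 118] ⇒ [1, 54, 89]

All cut coordinates (distinct, sorted): [1, 10, 17, 29, 38, 50, 54, 58, 69, 89, 104, 109, 114]

Fragment lengths:
  1→10: 9 bp
  10→17: 7 bp
  17→29: 12 bp
  29→38: 9 bp
  38→50: 12 bp
  50→54: 4 bp
  54→58: 4 bp
  58→69: 11 bp
  69→89: 20 bp
  89→104: 15 bp
  104→109: 5 bp
  109→114: 5 bp
  114→1 (wrap): 119-114+1 = 6 bp

[4,4,5,5,6,7,9,9,11,12,12,15,20]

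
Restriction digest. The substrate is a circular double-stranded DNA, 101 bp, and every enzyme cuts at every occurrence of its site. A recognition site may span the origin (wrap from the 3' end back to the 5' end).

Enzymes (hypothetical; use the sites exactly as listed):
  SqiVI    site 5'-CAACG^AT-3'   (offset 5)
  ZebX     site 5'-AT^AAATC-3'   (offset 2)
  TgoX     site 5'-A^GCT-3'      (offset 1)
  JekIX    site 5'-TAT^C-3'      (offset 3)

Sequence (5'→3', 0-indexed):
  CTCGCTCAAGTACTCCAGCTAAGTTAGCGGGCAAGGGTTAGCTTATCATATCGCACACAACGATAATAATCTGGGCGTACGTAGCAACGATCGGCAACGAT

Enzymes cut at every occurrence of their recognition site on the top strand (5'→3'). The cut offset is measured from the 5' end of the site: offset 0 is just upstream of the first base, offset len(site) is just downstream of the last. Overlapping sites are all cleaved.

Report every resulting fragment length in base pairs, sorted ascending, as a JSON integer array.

Per-enzyme occurrences:
  SqiVI CAACGAT/5: at [57, 84, 94] ⇒ [62, 89, 99]
  ZebX (ATAAATC, off=2): no sites
  TgoX AGCT/1: at [16, 39] ⇒ [17, 40]
  JekIX TATC/3: at [43, 48] ⇒ [46, 51]

Pooled cuts: [17, 40, 46, 51, 62, 89, 99]

Fragments:
  17→40: 23 bp
  40→46: 6 bp
  46→51: 5 bp
  51→62: 11 bp
  62→89: 27 bp
  89→99: 10 bp
  99→17 (wrap): 101-99+17 = 19 bp

[5,6,10,11,19,23,27]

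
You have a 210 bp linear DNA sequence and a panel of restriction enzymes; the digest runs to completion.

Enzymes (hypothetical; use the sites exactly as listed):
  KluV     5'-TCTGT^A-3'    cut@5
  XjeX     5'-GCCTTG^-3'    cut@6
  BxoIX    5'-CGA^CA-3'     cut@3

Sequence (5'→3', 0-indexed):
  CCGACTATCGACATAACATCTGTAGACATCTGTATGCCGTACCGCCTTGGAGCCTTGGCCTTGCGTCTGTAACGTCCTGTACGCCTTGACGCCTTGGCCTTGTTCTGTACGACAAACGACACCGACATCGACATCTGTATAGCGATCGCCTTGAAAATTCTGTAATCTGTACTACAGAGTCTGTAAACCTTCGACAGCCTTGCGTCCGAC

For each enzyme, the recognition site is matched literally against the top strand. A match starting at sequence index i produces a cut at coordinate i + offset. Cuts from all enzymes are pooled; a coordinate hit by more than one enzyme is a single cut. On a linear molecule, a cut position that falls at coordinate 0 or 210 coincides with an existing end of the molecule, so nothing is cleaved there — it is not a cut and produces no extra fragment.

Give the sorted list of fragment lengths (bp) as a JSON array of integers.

[4,6,6,6,6,6,7,7,7,7,8,8,8,8,10,10,10,11,12,14,15,16,18]

Per-enzyme occurrences:
  KluV (TCTGTA, off=5): starts [18, 28, 65, 103, 133, 158, 165, 179] → cuts [23, 33, 70, 108, 138, 163, 170, 184]
  XjeX (GCCTTG, off=6): starts [43, 51, 57, 82, 90, 96, 147, 196] → cuts [49, 57, 63, 88, 96, 102, 153, 202]
  BxoIX (CGACA, off=3): starts [8, 109, 116, 122, 128, 191] → cuts [11, 112, 119, 125, 131, 194]

Pooled cuts: [11, 23, 33, 49, 57, 63, 70, 88, 96, 102, 108, 112, 119, 125, 131, 138, 153, 163, 170, 184, 194, 202]

Fragments:
  [0,11): 11 bp
  [11,23): 12 bp
  [23,33): 10 bp
  [33,49): 16 bp
  [49,57): 8 bp
  [57,63): 6 bp
  [63,70): 7 bp
  [70,88): 18 bp
  [88,96): 8 bp
  [96,102): 6 bp
  [102,108): 6 bp
  [108,112): 4 bp
  [112,119): 7 bp
  [119,125): 6 bp
  [125,131): 6 bp
  [131,138): 7 bp
  [138,153): 15 bp
  [153,163): 10 bp
  [163,170): 7 bp
  [170,184): 14 bp
  [184,194): 10 bp
  [194,202): 8 bp
  [202,210): 8 bp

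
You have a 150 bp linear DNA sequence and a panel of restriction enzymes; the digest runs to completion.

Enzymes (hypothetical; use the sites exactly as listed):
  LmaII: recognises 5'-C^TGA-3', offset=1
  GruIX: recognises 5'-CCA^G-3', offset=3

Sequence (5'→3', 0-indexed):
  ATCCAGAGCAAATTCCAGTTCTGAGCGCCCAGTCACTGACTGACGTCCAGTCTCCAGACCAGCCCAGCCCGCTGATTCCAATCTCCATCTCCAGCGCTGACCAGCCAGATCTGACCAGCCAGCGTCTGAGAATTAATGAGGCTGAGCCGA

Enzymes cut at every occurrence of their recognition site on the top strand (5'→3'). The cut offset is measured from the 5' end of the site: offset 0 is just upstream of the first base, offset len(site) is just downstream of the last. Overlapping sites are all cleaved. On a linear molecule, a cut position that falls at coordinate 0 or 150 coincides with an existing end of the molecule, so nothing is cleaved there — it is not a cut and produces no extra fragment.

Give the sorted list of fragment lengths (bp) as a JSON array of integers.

[4,4,4,4,4,4,5,5,5,5,5,6,6,6,7,8,9,10,12,16,21]

Per-enzyme occurrences:
  LmaII CTGA/1: at [20, 35, 39, 71, 96, 110, 125, 141] ⇒ [21, 36, 40, 72, 97, 111, 126, 142]
  GruIX CCAG/3: at [2, 14, 28, 46, 53, 58, 63, 90, 100, 104, 114, 118] ⇒ [5, 17, 31, 49, 56, 61, 66, 93, 103, 107, 117, 121]

Pooled cuts: [5, 17, 21, 31, 36, 40, 49, 56, 61, 66, 72, 93, 97, 103, 107, 111, 117, 121, 126, 142]

Fragment lengths:
  [0,5): 5 bp
  [5,17): 12 bp
  [17,21): 4 bp
  [21,31): 10 bp
  [31,36): 5 bp
  [36,40): 4 bp
  [40,49): 9 bp
  [49,56): 7 bp
  [56,61): 5 bp
  [61,66): 5 bp
  [66,72): 6 bp
  [72,93): 21 bp
  [93,97): 4 bp
  [97,103): 6 bp
  [103,107): 4 bp
  [107,111): 4 bp
  [111,117): 6 bp
  [117,121): 4 bp
  [121,126): 5 bp
  [126,142): 16 bp
  [142,150): 8 bp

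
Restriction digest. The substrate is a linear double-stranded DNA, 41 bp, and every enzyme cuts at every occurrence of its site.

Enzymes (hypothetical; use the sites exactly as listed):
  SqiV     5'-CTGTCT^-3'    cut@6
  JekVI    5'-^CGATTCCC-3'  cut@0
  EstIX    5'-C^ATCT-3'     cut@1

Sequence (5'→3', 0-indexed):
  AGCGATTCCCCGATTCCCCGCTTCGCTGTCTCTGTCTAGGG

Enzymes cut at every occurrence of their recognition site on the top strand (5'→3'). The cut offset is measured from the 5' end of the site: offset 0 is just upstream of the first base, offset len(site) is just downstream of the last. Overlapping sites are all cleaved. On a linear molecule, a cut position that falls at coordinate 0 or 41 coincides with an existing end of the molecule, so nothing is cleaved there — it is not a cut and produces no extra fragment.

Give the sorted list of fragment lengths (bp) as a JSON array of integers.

Scan for sites:
  SqiV CTGTCT/6: at [25, 31] ⇒ [31, 37]
  JekVI CGATTCCC/0: at [2, 10] ⇒ [2, 10]
  EstIX (CATCT, off=1): no sites

All cut coordinates (distinct, sorted): [2, 10, 31, 37]

Fragments:
  [0,2): 2 bp
  [2,10): 8 bp
  [10,31): 21 bp
  [31,37): 6 bp
  [37,41): 4 bp

[2,4,6,8,21]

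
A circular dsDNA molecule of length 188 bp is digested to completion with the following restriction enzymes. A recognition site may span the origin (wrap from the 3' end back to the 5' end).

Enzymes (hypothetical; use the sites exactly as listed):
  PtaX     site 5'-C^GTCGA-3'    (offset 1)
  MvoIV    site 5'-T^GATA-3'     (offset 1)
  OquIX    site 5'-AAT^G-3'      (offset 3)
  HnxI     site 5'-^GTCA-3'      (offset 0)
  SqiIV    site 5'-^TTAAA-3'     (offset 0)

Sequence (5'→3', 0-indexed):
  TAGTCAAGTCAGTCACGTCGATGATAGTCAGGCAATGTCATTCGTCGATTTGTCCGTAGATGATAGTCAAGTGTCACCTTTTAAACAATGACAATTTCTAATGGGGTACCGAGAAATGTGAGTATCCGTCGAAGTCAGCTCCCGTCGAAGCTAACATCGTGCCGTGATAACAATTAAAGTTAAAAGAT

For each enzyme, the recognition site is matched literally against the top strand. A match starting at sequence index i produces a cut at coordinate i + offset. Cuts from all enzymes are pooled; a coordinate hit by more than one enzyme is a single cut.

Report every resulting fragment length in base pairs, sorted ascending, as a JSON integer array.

Per-enzyme occurrences:
  PtaX (CGTCGA, off=1): starts [15, 42, 126, 142] → cuts [16, 43, 127, 143]
  MvoIV (TGATA, off=1): starts [21, 60, 164] → cuts [22, 61, 165]
  OquIX (AATG, off=3): starts [33, 86, 99, 114] → cuts [36, 89, 102, 117]
  HnxI (GTCA, off=0): starts [2, 7, 11, 26, 36, 65, 72, 133] → cuts [2, 7, 11, 26, 36, 65, 72, 133]
  SqiIV (TTAAA, off=0): starts [80, 173, 179] → cuts [80, 173, 179]

All cut coordinates (distinct, sorted): [2, 7, 11, 16, 22, 26, 36, 43, 61, 65, 72, 80, 89, 102, 117, 127, 133, 143, 165, 173, 179]

Fragment lengths:
  2→7: 5 bp
  7→11: 4 bp
  11→16: 5 bp
  16→22: 6 bp
  22→26: 4 bp
  26→36: 10 bp
  36→43: 7 bp
  43→61: 18 bp
  61→65: 4 bp
  65→72: 7 bp
  72→80: 8 bp
  80→89: 9 bp
  89→102: 13 bp
  102→117: 15 bp
  117→127: 10 bp
  127→133: 6 bp
  133→143: 10 bp
  143→165: 22 bp
  165→173: 8 bp
  173→179: 6 bp
  179→2 (wrap): 188-179+2 = 11 bp

[4,4,4,5,5,6,6,6,7,7,8,8,9,10,10,10,11,13,15,18,22]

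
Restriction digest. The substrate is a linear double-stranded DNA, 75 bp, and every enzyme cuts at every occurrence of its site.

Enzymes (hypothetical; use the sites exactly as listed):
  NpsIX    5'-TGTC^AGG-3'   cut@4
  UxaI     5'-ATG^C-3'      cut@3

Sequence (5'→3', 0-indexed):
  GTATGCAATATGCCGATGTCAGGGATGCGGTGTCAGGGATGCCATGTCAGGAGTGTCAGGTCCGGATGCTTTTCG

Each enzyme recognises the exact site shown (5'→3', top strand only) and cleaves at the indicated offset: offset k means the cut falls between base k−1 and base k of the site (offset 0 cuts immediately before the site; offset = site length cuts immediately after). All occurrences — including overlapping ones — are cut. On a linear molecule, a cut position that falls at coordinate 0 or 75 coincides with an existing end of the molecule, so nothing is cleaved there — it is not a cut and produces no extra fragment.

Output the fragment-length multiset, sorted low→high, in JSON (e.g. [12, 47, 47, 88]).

Per-enzyme occurrences:
  NpsIX (TGTCAGG, off=4): starts [16, 30, 44, 53] → cuts [20, 34, 48, 57]
  UxaI (ATGC, off=3): starts [2, 9, 24, 38, 65] → cuts [5, 12, 27, 41, 68]

All cut coordinates (distinct, sorted): [5, 12, 20, 27, 34, 41, 48, 57, 68]

Fragment lengths:
  [0,5): 5 bp
  [5,12): 7 bp
  [12,20): 8 bp
  [20,27): 7 bp
  [27,34): 7 bp
  [34,41): 7 bp
  [41,48): 7 bp
  [48,57): 9 bp
  [57,68): 11 bp
  [68,75): 7 bp

[5,7,7,7,7,7,7,8,9,11]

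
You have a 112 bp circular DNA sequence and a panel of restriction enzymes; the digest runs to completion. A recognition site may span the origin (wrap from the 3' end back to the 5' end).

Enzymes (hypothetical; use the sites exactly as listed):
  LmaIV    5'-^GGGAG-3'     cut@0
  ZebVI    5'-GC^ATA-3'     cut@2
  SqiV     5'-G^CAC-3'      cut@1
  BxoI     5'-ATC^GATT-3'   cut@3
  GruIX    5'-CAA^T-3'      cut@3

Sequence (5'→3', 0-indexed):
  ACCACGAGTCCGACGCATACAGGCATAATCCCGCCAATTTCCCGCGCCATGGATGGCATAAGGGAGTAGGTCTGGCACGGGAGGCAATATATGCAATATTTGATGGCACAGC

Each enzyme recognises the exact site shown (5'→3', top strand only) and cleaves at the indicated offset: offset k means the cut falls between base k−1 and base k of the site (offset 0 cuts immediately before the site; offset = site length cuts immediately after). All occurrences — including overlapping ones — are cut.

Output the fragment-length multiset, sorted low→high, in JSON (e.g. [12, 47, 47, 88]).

[3,4,5,8,9,9,10,13,14,17,20]

Site scan:
  LmaIV GGGAG/0: at [61, 78] ⇒ [61, 78]
  ZebVI GCATA/2: at [14, 22, 55] ⇒ [16, 24, 57]
  SqiV GCAC/1: at [74, 105, 110] ⇒ [75, 106, 111]
  BxoI (ATCGATT, off=3): no sites
  GruIX CAAT/3: at [34, 84, 93] ⇒ [37, 87, 96]

Pooled cuts: [16, 24, 37, 57, 61, 75, 78, 87, 96, 106, 111]

Fragment lengths:
  16→24: 8 bp
  24→37: 13 bp
  37→57: 20 bp
  57→61: 4 bp
  61→75: 14 bp
  75→78: 3 bp
  78→87: 9 bp
  87→96: 9 bp
  96→106: 10 bp
  106→111: 5 bp
  111→16 (wrap): 112-111+16 = 17 bp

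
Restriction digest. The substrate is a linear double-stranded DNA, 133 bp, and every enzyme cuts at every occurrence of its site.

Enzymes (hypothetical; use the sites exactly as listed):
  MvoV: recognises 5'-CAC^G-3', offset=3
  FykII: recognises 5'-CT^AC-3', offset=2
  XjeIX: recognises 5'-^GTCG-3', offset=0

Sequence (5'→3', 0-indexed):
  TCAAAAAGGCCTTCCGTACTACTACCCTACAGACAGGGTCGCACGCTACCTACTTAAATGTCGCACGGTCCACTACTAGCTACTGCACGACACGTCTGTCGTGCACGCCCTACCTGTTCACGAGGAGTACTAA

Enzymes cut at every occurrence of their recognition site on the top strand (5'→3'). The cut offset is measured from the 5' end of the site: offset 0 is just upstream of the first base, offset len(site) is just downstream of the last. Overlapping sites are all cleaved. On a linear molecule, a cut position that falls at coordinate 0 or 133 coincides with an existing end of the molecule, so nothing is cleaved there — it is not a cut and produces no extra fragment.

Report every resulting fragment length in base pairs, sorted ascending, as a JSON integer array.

Site scan:
  MvoV (CACG, off=3): starts [41, 63, 85, 90, 103, 118] → cuts [44, 66, 88, 93, 106, 121]
  FykII (CTAC, off=2): starts [18, 21, 26, 45, 49, 72, 79, 109] → cuts [20, 23, 28, 47, 51, 74, 81, 111]
  XjeIX (GTCG, off=0): starts [37, 59, 97] → cuts [37, 59, 97]

All cut coordinates (distinct, sorted): [20, 23, 28, 37, 44, 47, 51, 59, 66, 74, 81, 88, 93, 97, 106, 111, 121]

Fragments:
  [0,20): 20 bp
  [20,23): 3 bp
  [23,28): 5 bp
  [28,37): 9 bp
  [37,44): 7 bp
  [44,47): 3 bp
  [47,51): 4 bp
  [51,59): 8 bp
  [59,66): 7 bp
  [66,74): 8 bp
  [74,81): 7 bp
  [81,88): 7 bp
  [88,93): 5 bp
  [93,97): 4 bp
  [97,106): 9 bp
  [106,111): 5 bp
  [111,121): 10 bp
  [121,133): 12 bp

[3,3,4,4,5,5,5,7,7,7,7,8,8,9,9,10,12,20]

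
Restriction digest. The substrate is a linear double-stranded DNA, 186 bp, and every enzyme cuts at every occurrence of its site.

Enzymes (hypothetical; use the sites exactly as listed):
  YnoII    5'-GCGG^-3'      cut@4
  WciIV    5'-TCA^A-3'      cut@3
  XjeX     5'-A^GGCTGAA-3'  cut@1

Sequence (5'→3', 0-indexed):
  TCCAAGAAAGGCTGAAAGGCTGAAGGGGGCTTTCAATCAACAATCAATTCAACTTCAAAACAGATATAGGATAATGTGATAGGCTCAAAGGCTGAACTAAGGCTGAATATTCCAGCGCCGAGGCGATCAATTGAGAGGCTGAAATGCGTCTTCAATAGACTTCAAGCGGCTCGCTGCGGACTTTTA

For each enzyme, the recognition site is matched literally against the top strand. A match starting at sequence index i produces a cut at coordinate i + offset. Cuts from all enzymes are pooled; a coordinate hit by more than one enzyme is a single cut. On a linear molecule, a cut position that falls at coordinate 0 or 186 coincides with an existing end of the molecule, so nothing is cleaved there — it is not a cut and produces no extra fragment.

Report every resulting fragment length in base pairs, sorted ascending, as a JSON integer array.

Site scan:
  YnoII (GCGG, off=4): starts [165, 175] → cuts [169, 179]
  WciIV (TCAA, off=3): starts [32, 36, 43, 48, 54, 84, 126, 151, 161] → cuts [35, 39, 46, 51, 57, 87, 129, 154, 164]
  XjeX (AGGCTGAA, off=1): starts [8, 16, 88, 99, 135] → cuts [9, 17, 89, 100, 136]

All cut coordinates (distinct, sorted): [9, 17, 35, 39, 46, 51, 57, 87, 89, 100, 129, 136, 154, 164, 169, 179]

Fragment lengths:
  [0,9): 9 bp
  [9,17): 8 bp
  [17,35): 18 bp
  [35,39): 4 bp
  [39,46): 7 bp
  [46,51): 5 bp
  [51,57): 6 bp
  [57,87): 30 bp
  [87,89): 2 bp
  [89,100): 11 bp
  [100,129): 29 bp
  [129,136): 7 bp
  [136,154): 18 bp
  [154,164): 10 bp
  [164,169): 5 bp
  [169,179): 10 bp
  [179,186): 7 bp

[2,4,5,5,6,7,7,7,8,9,10,10,11,18,18,29,30]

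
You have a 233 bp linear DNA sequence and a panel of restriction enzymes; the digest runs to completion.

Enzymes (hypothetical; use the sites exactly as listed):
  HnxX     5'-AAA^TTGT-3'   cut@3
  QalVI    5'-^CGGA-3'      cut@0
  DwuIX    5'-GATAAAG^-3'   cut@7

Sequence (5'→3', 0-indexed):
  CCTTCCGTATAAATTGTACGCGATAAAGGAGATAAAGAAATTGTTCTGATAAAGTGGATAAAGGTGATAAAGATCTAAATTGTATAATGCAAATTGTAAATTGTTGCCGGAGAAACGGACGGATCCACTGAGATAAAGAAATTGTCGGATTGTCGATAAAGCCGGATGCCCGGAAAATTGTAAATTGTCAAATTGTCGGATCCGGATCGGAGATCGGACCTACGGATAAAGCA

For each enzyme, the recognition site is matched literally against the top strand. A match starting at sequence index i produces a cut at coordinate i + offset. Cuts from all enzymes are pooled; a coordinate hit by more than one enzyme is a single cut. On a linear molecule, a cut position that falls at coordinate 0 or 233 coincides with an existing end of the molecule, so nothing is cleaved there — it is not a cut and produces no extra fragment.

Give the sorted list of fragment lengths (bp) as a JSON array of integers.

[1,2,3,3,4,4,4,5,6,7,7,7,7,7,7,8,8,8,8,9,9,9,9,13,14,14,15,16,19]

Scan for sites:
  HnxX AAATTGT/3: at [10, 37, 76, 90, 97, 138, 174, 181, 189] ⇒ [13, 40, 79, 93, 100, 141, 177, 184, 192]
  QalVI CGGA/0: at [107, 115, 119, 145, 162, 170, 196, 202, 207, 214, 222] ⇒ [107, 115, 119, 145, 162, 170, 196, 202, 207, 214, 222]
  DwuIX GATAAAG/7: at [21, 30, 47, 56, 65, 131, 154, 224] ⇒ [28, 37, 54, 63, 72, 138, 161, 231]

All cut coordinates (distinct, sorted): [13, 28, 37, 40, 54, 63, 72, 79, 93, 100, 107, 115, 119, 138, 141, 145, 161, 162, 170, 177, 184, 192, 196, 202, 207, 214, 222, 231]

Fragments:
  [0,13): 13 bp
  [13,28): 15 bp
  [28,37): 9 bp
  [37,40): 3 bp
  [40,54): 14 bp
  [54,63): 9 bp
  [63,72): 9 bp
  [72,79): 7 bp
  [79,93): 14 bp
  [93,100): 7 bp
  [100,107): 7 bp
  [107,115): 8 bp
  [115,119): 4 bp
  [119,138): 19 bp
  [138,141): 3 bp
  [141,145): 4 bp
  [145,161): 16 bp
  [161,162): 1 bp
  [162,170): 8 bp
  [170,177): 7 bp
  [177,184): 7 bp
  [184,192): 8 bp
  [192,196): 4 bp
  [196,202): 6 bp
  [202,207): 5 bp
  [207,214): 7 bp
  [214,222): 8 bp
  [222,231): 9 bp
  [231,233): 2 bp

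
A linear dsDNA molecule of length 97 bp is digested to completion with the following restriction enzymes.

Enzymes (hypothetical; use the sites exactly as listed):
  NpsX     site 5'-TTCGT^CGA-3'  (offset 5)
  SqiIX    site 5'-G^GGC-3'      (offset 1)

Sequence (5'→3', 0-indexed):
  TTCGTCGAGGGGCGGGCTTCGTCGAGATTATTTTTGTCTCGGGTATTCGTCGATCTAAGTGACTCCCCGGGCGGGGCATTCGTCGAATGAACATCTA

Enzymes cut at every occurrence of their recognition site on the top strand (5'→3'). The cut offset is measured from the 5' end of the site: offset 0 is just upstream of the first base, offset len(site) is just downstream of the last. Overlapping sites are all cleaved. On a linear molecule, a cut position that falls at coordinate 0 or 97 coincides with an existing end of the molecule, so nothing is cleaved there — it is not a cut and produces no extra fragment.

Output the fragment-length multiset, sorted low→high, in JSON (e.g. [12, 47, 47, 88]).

Per-enzyme occurrences:
  NpsX TTCGTCGA/5: at [0, 17, 45, 78] ⇒ [5, 22, 50, 83]
  SqiIX GGGC/1: at [9, 13, 68, 73] ⇒ [10, 14, 69, 74]

Pooled cuts: [5, 10, 14, 22, 50, 69, 74, 83]

Fragments:
  [0,5): 5 bp
  [5,10): 5 bp
  [10,14): 4 bp
  [14,22): 8 bp
  [22,50): 28 bp
  [50,69): 19 bp
  [69,74): 5 bp
  [74,83): 9 bp
  [83,97): 14 bp

[4,5,5,5,8,9,14,19,28]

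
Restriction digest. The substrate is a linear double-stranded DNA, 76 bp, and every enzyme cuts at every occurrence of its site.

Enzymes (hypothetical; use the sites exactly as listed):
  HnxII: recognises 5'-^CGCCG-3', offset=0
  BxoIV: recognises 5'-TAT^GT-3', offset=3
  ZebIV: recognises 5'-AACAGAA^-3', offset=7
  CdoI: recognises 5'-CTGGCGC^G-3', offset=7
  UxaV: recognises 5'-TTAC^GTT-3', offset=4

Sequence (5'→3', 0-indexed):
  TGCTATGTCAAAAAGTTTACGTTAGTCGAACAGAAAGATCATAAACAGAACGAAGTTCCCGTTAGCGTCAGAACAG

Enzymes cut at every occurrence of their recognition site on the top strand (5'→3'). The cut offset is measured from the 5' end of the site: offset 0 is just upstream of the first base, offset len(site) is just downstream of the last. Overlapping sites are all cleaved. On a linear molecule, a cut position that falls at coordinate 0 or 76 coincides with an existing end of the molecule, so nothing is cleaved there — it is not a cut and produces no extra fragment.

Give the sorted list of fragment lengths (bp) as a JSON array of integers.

[6,14,15,15,26]

Scan for sites:
  HnxII (CGCCG, off=0): no sites
  BxoIV (TATGT, off=3): starts [3] → cuts [6]
  ZebIV (AACAGAA, off=7): starts [28, 43] → cuts [35, 50]
  CdoI (CTGGCGCG, off=7): no sites
  UxaV (TTACGTT, off=4): starts [16] → cuts [20]

Pooled cuts: [6, 20, 35, 50]

Fragments:
  [0,6): 6 bp
  [6,20): 14 bp
  [20,35): 15 bp
  [35,50): 15 bp
  [50,76): 26 bp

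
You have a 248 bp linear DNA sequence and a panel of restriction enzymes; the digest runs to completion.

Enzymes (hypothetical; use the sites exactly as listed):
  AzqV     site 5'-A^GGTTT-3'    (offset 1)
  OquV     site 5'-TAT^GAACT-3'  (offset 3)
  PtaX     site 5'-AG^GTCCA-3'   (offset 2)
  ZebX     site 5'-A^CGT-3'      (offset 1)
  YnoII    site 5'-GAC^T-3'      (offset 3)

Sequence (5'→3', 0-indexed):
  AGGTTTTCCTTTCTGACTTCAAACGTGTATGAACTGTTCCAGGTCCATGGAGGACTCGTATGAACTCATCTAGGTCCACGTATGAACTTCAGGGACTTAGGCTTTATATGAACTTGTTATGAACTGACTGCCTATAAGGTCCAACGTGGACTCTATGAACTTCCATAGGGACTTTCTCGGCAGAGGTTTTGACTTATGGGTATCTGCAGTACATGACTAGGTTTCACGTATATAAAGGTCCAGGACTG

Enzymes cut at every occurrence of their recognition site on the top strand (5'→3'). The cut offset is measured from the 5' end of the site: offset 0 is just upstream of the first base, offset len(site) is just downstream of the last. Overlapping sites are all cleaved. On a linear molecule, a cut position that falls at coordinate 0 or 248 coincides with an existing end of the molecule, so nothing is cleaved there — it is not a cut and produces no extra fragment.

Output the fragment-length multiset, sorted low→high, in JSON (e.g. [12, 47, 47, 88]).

[1,2,2,5,5,5,6,6,6,7,7,7,8,9,9,10,11,11,12,12,12,13,13,13,16,16,24]

Per-enzyme occurrences:
  AzqV AGGTTT/1: at [0, 183, 218] ⇒ [1, 184, 219]
  OquV TATGAACT/3: at [27, 58, 80, 106, 117, 153] ⇒ [30, 61, 83, 109, 120, 156]
  PtaX AGGTCCA/2: at [40, 71, 136, 235] ⇒ [42, 73, 138, 237]
  ZebX ACGT/1: at [22, 77, 143, 225] ⇒ [23, 78, 144, 226]
  YnoII GACT/3: at [14, 52, 93, 125, 148, 169, 190, 214, 243] ⇒ [17, 55, 96, 128, 151, 172, 193, 217, 246]

Pooled cuts: [1, 17, 23, 30, 42, 55, 61, 73, 78, 83, 96, 109, 120, 128, 138, 144, 151, 156, 172, 184, 193, 217, 219, 226, 237, 246]

Fragment lengths:
  [0,1): 1 bp
  [1,17): 16 bp
  [17,23): 6 bp
  [23,30): 7 bp
  [30,42): 12 bp
  [42,55): 13 bp
  [55,61): 6 bp
  [61,73): 12 bp
  [73,78): 5 bp
  [78,83): 5 bp
  [83,96): 13 bp
  [96,109): 13 bp
  [109,120): 11 bp
  [120,128): 8 bp
  [128,138): 10 bp
  [138,144): 6 bp
  [144,151): 7 bp
  [151,156): 5 bp
  [156,172): 16 bp
  [172,184): 12 bp
  [184,193): 9 bp
  [193,217): 24 bp
  [217,219): 2 bp
  [219,226): 7 bp
  [226,237): 11 bp
  [237,246): 9 bp
  [246,248): 2 bp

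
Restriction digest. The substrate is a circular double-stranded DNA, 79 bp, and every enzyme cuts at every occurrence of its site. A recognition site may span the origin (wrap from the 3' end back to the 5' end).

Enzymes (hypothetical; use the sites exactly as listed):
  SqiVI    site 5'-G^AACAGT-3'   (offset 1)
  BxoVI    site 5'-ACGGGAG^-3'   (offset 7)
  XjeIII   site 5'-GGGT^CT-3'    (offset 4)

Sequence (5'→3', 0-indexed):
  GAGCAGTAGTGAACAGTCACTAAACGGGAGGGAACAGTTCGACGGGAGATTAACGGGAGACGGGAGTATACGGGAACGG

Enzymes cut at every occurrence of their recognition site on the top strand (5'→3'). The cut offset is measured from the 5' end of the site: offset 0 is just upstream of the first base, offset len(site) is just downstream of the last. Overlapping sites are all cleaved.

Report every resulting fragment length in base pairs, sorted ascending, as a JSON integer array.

Scan for sites:
  SqiVI GAACAGT/1: at [10, 31] ⇒ [11, 32]
  BxoVI ACGGGAG/7: at [23, 41, 52, 59, 75] ⇒ [3, 30, 48, 59, 66]
  XjeIII (GGGTCT, off=4): no sites

All cut coordinates (distinct, sorted): [3, 11, 30, 32, 48, 59, 66]

Fragments:
  3→11: 8 bp
  11→30: 19 bp
  30→32: 2 bp
  32→48: 16 bp
  48→59: 11 bp
  59→66: 7 bp
  66→3 (wrap): 79-66+3 = 16 bp

[2,7,8,11,16,16,19]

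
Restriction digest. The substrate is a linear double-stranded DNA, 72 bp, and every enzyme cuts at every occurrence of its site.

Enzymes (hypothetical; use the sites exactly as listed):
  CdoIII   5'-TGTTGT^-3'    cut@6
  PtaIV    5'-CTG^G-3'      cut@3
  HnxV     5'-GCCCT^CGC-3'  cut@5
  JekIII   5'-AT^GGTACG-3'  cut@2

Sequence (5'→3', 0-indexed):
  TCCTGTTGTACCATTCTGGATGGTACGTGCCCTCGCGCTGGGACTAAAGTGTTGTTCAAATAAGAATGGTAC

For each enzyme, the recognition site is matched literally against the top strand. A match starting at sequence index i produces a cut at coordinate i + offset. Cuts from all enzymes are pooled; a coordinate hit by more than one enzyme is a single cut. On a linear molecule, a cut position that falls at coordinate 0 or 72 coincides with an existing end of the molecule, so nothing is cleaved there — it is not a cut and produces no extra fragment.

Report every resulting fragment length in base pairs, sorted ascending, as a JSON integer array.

Site scan:
  CdoIII TGTTGT/6: at [3, 49] ⇒ [9, 55]
  PtaIV CTGG/3: at [15, 37] ⇒ [18, 40]
  HnxV GCCCTCGC/5: at [28] ⇒ [33]
  JekIII ATGGTACG/2: at [19] ⇒ [21]

All cut coordinates (distinct, sorted): [9, 18, 21, 33, 40, 55]

Fragments:
  [0,9): 9 bp
  [9,18): 9 bp
  [18,21): 3 bp
  [21,33): 12 bp
  [33,40): 7 bp
  [40,55): 15 bp
  [55,72): 17 bp

[3,7,9,9,12,15,17]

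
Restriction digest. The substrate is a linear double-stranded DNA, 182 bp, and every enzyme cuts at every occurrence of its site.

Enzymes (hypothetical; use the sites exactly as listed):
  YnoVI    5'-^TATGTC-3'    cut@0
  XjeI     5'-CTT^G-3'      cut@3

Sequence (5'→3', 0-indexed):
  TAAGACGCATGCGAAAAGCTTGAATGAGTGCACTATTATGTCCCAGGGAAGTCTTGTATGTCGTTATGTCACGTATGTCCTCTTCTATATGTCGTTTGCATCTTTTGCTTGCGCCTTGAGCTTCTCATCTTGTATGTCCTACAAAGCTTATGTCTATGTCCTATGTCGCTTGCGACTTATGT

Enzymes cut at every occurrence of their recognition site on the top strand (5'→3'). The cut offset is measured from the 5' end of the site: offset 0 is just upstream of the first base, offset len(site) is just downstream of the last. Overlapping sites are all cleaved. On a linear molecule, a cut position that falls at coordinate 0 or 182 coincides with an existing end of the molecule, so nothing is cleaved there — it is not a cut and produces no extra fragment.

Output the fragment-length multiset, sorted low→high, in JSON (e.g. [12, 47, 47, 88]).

Per-enzyme occurrences:
  YnoVI TATGTC/0: at [36, 56, 64, 73, 87, 132, 148, 154, 161] ⇒ [36, 56, 64, 73, 87, 132, 148, 154, 161]
  XjeI CTTG/3: at [18, 52, 107, 114, 128, 168] ⇒ [21, 55, 110, 117, 131, 171]

Pooled cuts: [21, 36, 55, 56, 64, 73, 87, 110, 117, 131, 132, 148, 154, 161, 171]

Fragments:
  [0,21): 21 bp
  [21,36): 15 bp
  [36,55): 19 bp
  [55,56): 1 bp
  [56,64): 8 bp
  [64,73): 9 bp
  [73,87): 14 bp
  [87,110): 23 bp
  [110,117): 7 bp
  [117,131): 14 bp
  [131,132): 1 bp
  [132,148): 16 bp
  [148,154): 6 bp
  [154,161): 7 bp
  [161,171): 10 bp
  [171,182): 11 bp

[1,1,6,7,7,8,9,10,11,14,14,15,16,19,21,23]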